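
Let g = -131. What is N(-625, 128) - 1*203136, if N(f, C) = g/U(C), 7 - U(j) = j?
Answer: -24579325/121 ≈ -2.0314e+5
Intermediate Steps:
U(j) = 7 - j
N(f, C) = -131/(7 - C)
N(-625, 128) - 1*203136 = 131/(-7 + 128) - 1*203136 = 131/121 - 203136 = -24579325/121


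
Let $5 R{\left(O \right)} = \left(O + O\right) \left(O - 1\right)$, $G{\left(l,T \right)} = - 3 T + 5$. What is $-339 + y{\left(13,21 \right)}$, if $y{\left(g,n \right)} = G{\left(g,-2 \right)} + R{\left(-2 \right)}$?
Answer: $- \frac{1628}{5} \approx -325.6$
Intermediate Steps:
$G{\left(l,T \right)} = 5 - 3 T$
$R{\left(O \right)} = \frac{2 O \left(-1 + O\right)}{5}$ ($R{\left(O \right)} = \frac{\left(O + O\right) \left(O - 1\right)}{5} = \frac{2 O \left(-1 + O\right)}{5}$)
$y{\left(g,n \right)} = \frac{67}{5}$ ($y{\left(g,n \right)} = \left(5 - -6\right) + \frac{2}{5} \left(-2\right) \left(-1 - 2\right) = \left(5 + 6\right) + \frac{2}{5} \left(-2\right) \left(-3\right) = 11 + \frac{12}{5} = \frac{67}{5}$)
$-339 + y{\left(13,21 \right)} = -339 + \frac{67}{5} = - \frac{1628}{5}$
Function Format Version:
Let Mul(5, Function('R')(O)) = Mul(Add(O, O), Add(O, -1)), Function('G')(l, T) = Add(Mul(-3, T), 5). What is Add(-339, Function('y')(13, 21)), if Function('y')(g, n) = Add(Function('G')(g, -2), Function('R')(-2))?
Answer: Rational(-1628, 5) ≈ -325.60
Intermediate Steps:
Function('G')(l, T) = Add(5, Mul(-3, T))
Function('R')(O) = Mul(Rational(2, 5), O, Add(-1, O)) (Function('R')(O) = Mul(Rational(1, 5), Mul(Add(O, O), Add(O, -1))) = Mul(Rational(1, 5), Mul(Mul(2, O), Add(-1, O))) = Mul(Rational(1, 5), Mul(2, O, Add(-1, O))) = Mul(Rational(2, 5), O, Add(-1, O)))
Function('y')(g, n) = Rational(67, 5) (Function('y')(g, n) = Add(Add(5, Mul(-3, -2)), Mul(Rational(2, 5), -2, Add(-1, -2))) = Add(Add(5, 6), Mul(Rational(2, 5), -2, -3)) = Add(11, Rational(12, 5)) = Rational(67, 5))
Add(-339, Function('y')(13, 21)) = Add(-339, Rational(67, 5)) = Rational(-1628, 5)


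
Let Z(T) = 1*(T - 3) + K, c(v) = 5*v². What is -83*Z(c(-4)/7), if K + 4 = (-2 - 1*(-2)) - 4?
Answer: -249/7 ≈ -35.571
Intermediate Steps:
K = -8 (K = -4 + ((-2 - 1*(-2)) - 4) = -4 + ((-2 + 2) - 4) = -4 + (0 - 4) = -4 - 4 = -8)
Z(T) = -11 + T (Z(T) = 1*(T - 3) - 8 = 1*(-3 + T) - 8 = (-3 + T) - 8 = -11 + T)
-83*Z(c(-4)/7) = -83*(-11 + (5*(-4)²)/7) = -83*(-11 + (5*16)*(⅐)) = -83*(-11 + 80*(⅐)) = -83*(-11 + 80/7) = -83*3/7 = -249/7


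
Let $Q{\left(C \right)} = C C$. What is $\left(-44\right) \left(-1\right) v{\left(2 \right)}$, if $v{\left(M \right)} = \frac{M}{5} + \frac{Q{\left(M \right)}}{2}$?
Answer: $\frac{528}{5} \approx 105.6$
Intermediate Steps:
$Q{\left(C \right)} = C^{2}$
$v{\left(M \right)} = \frac{M^{2}}{2} + \frac{M}{5}$ ($v{\left(M \right)} = \frac{M}{5} + \frac{M^{2}}{2} = \frac{M^{2}}{2} + \frac{M}{5}$)
$\left(-44\right) \left(-1\right) v{\left(2 \right)} = \left(-44\right) \left(-1\right) \frac{1}{10} \cdot 2 \left(2 + 5 \cdot 2\right) = 44 \cdot \frac{1}{10} \cdot 2 \left(2 + 10\right) = 44 \cdot \frac{1}{10} \cdot 2 \cdot 12 = 44 \cdot \frac{12}{5} = \frac{528}{5}$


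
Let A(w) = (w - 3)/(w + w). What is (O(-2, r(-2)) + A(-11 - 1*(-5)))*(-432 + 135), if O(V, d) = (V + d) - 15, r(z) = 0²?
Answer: 19305/4 ≈ 4826.3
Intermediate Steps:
r(z) = 0
A(w) = (-3 + w)/(2*w) (A(w) = (-3 + w)/((2*w)) = (-3 + w)*(1/(2*w)) = (-3 + w)/(2*w))
O(V, d) = -15 + V + d
(O(-2, r(-2)) + A(-11 - 1*(-5)))*(-432 + 135) = ((-15 - 2 + 0) + (-3 + (-11 - 1*(-5)))/(2*(-11 - 1*(-5))))*(-432 + 135) = (-17 + (-3 + (-11 + 5))/(2*(-11 + 5)))*(-297) = (-17 + (½)*(-3 - 6)/(-6))*(-297) = (-17 + (½)*(-⅙)*(-9))*(-297) = (-17 + ¾)*(-297) = -65/4*(-297) = 19305/4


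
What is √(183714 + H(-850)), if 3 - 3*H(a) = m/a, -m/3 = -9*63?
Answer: √5309382778/170 ≈ 428.62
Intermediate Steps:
m = 1701 (m = -(-27)*63 = -3*(-567) = 1701)
H(a) = 1 - 567/a
√(183714 + H(-850)) = √(183714 + (-567 - 850)/(-850)) = √(183714 - 1/850*(-1417)) = √(183714 + 1417/850) = √(156158317/850) = √5309382778/170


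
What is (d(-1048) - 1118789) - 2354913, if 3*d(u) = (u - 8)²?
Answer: -3101990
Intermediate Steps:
d(u) = (-8 + u)²/3 (d(u) = (u - 8)²/3 = (-8 + u)²/3)
(d(-1048) - 1118789) - 2354913 = ((-8 - 1048)²/3 - 1118789) - 2354913 = ((⅓)*(-1056)² - 1118789) - 2354913 = ((⅓)*1115136 - 1118789) - 2354913 = (371712 - 1118789) - 2354913 = -747077 - 2354913 = -3101990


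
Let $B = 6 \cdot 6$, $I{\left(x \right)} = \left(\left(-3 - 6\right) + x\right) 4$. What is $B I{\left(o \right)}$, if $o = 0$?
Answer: $-1296$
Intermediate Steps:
$I{\left(x \right)} = -36 + 4 x$ ($I{\left(x \right)} = \left(\left(-3 - 6\right) + x\right) 4 = \left(-9 + x\right) 4 = -36 + 4 x$)
$B = 36$
$B I{\left(o \right)} = 36 \left(-36 + 4 \cdot 0\right) = 36 \left(-36 + 0\right) = 36 \left(-36\right) = -1296$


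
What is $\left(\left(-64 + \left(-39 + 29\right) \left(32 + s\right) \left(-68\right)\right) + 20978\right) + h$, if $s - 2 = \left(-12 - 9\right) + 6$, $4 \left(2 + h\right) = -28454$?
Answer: $\frac{53437}{2} \approx 26719.0$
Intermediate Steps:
$h = - \frac{14231}{2}$ ($h = -2 + \frac{1}{4} \left(-28454\right) = -2 - \frac{14227}{2} = - \frac{14231}{2} \approx -7115.5$)
$s = -13$ ($s = 2 + \left(\left(-12 - 9\right) + 6\right) = 2 + \left(-21 + 6\right) = 2 - 15 = -13$)
$\left(\left(-64 + \left(-39 + 29\right) \left(32 + s\right) \left(-68\right)\right) + 20978\right) + h = \left(\left(-64 + \left(-39 + 29\right) \left(32 - 13\right) \left(-68\right)\right) + 20978\right) - \frac{14231}{2} = \left(\left(-64 + \left(-10\right) 19 \left(-68\right)\right) + 20978\right) - \frac{14231}{2} = \left(\left(-64 - -12920\right) + 20978\right) - \frac{14231}{2} = \left(\left(-64 + 12920\right) + 20978\right) - \frac{14231}{2} = \left(12856 + 20978\right) - \frac{14231}{2} = 33834 - \frac{14231}{2} = \frac{53437}{2}$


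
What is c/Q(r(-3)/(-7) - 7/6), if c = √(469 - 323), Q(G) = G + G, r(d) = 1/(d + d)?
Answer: -7*√146/16 ≈ -5.2863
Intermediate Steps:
r(d) = 1/(2*d)
Q(G) = 2*G
c = √146 ≈ 12.083
c/Q(r(-3)/(-7) - 7/6) = √146/((2*(((½)/(-3))/(-7) - 7/6))) = √146/((2*(((½)*(-⅓))*(-⅐) - 7*⅙))) = √146/((2*(-⅙*(-⅐) - 7/6))) = √146/((2*(1/42 - 7/6))) = √146/((2*(-8/7))) = √146/(-16/7) = √146*(-7/16) = -7*√146/16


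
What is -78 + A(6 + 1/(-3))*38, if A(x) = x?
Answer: 412/3 ≈ 137.33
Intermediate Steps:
-78 + A(6 + 1/(-3))*38 = -78 + (6 + 1/(-3))*38 = -78 + (6 + 1*(-1/3))*38 = -78 + (6 - 1/3)*38 = -78 + (17/3)*38 = -78 + 646/3 = 412/3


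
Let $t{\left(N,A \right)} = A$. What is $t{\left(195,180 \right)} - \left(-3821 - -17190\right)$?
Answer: $-13189$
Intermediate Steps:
$t{\left(195,180 \right)} - \left(-3821 - -17190\right) = 180 - \left(-3821 - -17190\right) = 180 - \left(-3821 + 17190\right) = 180 - 13369 = -13189$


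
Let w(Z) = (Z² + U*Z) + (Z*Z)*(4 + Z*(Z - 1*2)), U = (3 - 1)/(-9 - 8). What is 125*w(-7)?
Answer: 7082250/17 ≈ 4.1660e+5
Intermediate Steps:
U = -2/17 (U = 2/(-17) = 2*(-1/17) = -2/17 ≈ -0.11765)
w(Z) = Z² - 2*Z/17 + Z²*(4 + Z*(-2 + Z)) (w(Z) = (Z² - 2*Z/17) + (Z*Z)*(4 + Z*(Z - 1*2)) = (Z² - 2*Z/17) + Z²*(4 + Z*(Z - 2)) = (Z² - 2*Z/17) + Z²*(4 + Z*(-2 + Z)) = Z² - 2*Z/17 + Z²*(4 + Z*(-2 + Z)))
125*w(-7) = 125*((1/17)*(-7)*(-2 - 34*(-7)² + 17*(-7)³ + 85*(-7))) = 125*((1/17)*(-7)*(-2 - 34*49 + 17*(-343) - 595)) = 125*((1/17)*(-7)*(-2 - 1666 - 5831 - 595)) = 125*((1/17)*(-7)*(-8094)) = 125*(56658/17) = 7082250/17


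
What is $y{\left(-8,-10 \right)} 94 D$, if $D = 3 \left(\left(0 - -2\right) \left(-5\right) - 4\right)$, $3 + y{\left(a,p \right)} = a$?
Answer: $43428$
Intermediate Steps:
$y{\left(a,p \right)} = -3 + a$
$D = -42$ ($D = 3 \left(\left(0 + 2\right) \left(-5\right) - 4\right) = 3 \left(2 \left(-5\right) - 4\right) = 3 \left(-10 - 4\right) = 3 \left(-14\right) = -42$)
$y{\left(-8,-10 \right)} 94 D = \left(-3 - 8\right) 94 \left(-42\right) = \left(-11\right) 94 \left(-42\right) = \left(-1034\right) \left(-42\right) = 43428$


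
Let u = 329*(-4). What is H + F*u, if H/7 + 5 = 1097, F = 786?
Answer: -1026732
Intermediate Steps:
H = 7644 (H = -35 + 7*1097 = -35 + 7679 = 7644)
u = -1316
H + F*u = 7644 + 786*(-1316) = 7644 - 1034376 = -1026732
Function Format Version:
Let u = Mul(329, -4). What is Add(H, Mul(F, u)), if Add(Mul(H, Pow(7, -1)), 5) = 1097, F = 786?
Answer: -1026732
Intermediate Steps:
H = 7644 (H = Add(-35, Mul(7, 1097)) = Add(-35, 7679) = 7644)
u = -1316
Add(H, Mul(F, u)) = Add(7644, Mul(786, -1316)) = Add(7644, -1034376) = -1026732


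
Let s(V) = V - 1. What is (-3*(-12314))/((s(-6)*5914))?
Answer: -18471/20699 ≈ -0.89236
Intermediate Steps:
s(V) = -1 + V
(-3*(-12314))/((s(-6)*5914)) = (-3*(-12314))/(((-1 - 6)*5914)) = 36942/((-7*5914)) = 36942/(-41398) = 36942*(-1/41398) = -18471/20699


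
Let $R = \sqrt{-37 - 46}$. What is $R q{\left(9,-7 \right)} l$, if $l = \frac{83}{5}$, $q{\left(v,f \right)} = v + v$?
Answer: $\frac{1494 i \sqrt{83}}{5} \approx 2722.2 i$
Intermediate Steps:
$q{\left(v,f \right)} = 2 v$
$l = \frac{83}{5}$ ($l = 83 \cdot \frac{1}{5} = \frac{83}{5} \approx 16.6$)
$R = i \sqrt{83}$ ($R = \sqrt{-83} = i \sqrt{83} \approx 9.1104 i$)
$R q{\left(9,-7 \right)} l = i \sqrt{83} \cdot 2 \cdot 9 \cdot \frac{83}{5} = i \sqrt{83} \cdot 18 \cdot \frac{83}{5} = 18 i \sqrt{83} \cdot \frac{83}{5} = \frac{1494 i \sqrt{83}}{5}$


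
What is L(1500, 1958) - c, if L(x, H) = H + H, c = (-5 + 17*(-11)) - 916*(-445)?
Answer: -403512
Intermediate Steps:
c = 407428 (c = (-5 - 187) + 407620 = -192 + 407620 = 407428)
L(x, H) = 2*H
L(1500, 1958) - c = 2*1958 - 1*407428 = 3916 - 407428 = -403512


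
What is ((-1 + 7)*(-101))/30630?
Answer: -101/5105 ≈ -0.019785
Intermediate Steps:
((-1 + 7)*(-101))/30630 = (6*(-101))*(1/30630) = -606*1/30630 = -101/5105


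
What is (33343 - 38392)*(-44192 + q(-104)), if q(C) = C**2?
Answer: 168515424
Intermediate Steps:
(33343 - 38392)*(-44192 + q(-104)) = (33343 - 38392)*(-44192 + (-104)**2) = -5049*(-44192 + 10816) = -5049*(-33376) = 168515424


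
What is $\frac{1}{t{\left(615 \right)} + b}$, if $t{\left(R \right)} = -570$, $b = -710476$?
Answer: $- \frac{1}{711046} \approx -1.4064 \cdot 10^{-6}$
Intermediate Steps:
$\frac{1}{t{\left(615 \right)} + b} = \frac{1}{-570 - 710476} = \frac{1}{-711046} = - \frac{1}{711046}$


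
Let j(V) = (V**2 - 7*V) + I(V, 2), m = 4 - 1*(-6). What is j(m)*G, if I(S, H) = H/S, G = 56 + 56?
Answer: 16912/5 ≈ 3382.4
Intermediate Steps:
m = 10 (m = 4 + 6 = 10)
G = 112
j(V) = V**2 - 7*V + 2/V (j(V) = (V**2 - 7*V) + 2/V = V**2 - 7*V + 2/V)
j(m)*G = ((2 + 10**2*(-7 + 10))/10)*112 = ((2 + 100*3)/10)*112 = ((2 + 300)/10)*112 = ((1/10)*302)*112 = (151/5)*112 = 16912/5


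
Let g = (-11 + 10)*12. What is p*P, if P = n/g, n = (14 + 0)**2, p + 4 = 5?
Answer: -49/3 ≈ -16.333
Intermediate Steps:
p = 1 (p = -4 + 5 = 1)
g = -12 (g = -1*12 = -12)
n = 196 (n = 14**2 = 196)
P = -49/3 (P = 196/(-12) = 196*(-1/12) = -49/3 ≈ -16.333)
p*P = 1*(-49/3) = -49/3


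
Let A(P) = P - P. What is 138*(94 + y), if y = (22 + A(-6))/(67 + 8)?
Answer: 325312/25 ≈ 13012.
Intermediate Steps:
A(P) = 0
y = 22/75 (y = (22 + 0)/(67 + 8) = 22/75 ≈ 0.29333)
138*(94 + y) = 138*(94 + 22/75) = 138*(7072/75) = 325312/25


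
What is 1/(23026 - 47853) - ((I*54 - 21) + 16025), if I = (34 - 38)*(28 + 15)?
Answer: -166738133/24827 ≈ -6716.0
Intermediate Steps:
I = -172 (I = -4*43 = -172)
1/(23026 - 47853) - ((I*54 - 21) + 16025) = 1/(23026 - 47853) - ((-172*54 - 21) + 16025) = 1/(-24827) - ((-9288 - 21) + 16025) = -1/24827 - (-9309 + 16025) = -1/24827 - 1*6716 = -1/24827 - 6716 = -166738133/24827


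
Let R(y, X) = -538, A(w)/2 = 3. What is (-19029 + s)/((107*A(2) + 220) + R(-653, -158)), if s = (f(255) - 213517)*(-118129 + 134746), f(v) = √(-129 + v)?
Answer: -591338503/54 + 5539*√14/36 ≈ -1.0950e+7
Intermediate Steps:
A(w) = 6 (A(w) = 2*3 = 6)
s = -3548011989 + 49851*√14 (s = (√(-129 + 255) - 213517)*(-118129 + 134746) = (√126 - 213517)*16617 = (3*√14 - 213517)*16617 = (-213517 + 3*√14)*16617 = -3548011989 + 49851*√14 ≈ -3.5478e+9)
(-19029 + s)/((107*A(2) + 220) + R(-653, -158)) = (-19029 + (-3548011989 + 49851*√14))/((107*6 + 220) - 538) = (-3548031018 + 49851*√14)/((642 + 220) - 538) = (-3548031018 + 49851*√14)/(862 - 538) = (-3548031018 + 49851*√14)/324 = (-3548031018 + 49851*√14)*(1/324) = -591338503/54 + 5539*√14/36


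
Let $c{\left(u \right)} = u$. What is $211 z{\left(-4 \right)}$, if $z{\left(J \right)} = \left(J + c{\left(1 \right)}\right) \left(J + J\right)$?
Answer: $5064$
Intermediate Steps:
$z{\left(J \right)} = 2 J \left(1 + J\right)$ ($z{\left(J \right)} = \left(J + 1\right) \left(J + J\right) = \left(1 + J\right) 2 J = 2 J \left(1 + J\right)$)
$211 z{\left(-4 \right)} = 211 \cdot 2 \left(-4\right) \left(1 - 4\right) = 211 \cdot 2 \left(-4\right) \left(-3\right) = 211 \cdot 24 = 5064$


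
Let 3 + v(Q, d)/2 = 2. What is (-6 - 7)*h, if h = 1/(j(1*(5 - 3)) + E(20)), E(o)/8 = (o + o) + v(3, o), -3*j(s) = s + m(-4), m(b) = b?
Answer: -39/914 ≈ -0.042670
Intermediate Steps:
v(Q, d) = -2 (v(Q, d) = -6 + 2*2 = -6 + 4 = -2)
j(s) = 4/3 - s/3 (j(s) = -(s - 4)/3 = -(-4 + s)/3 = 4/3 - s/3)
E(o) = -16 + 16*o (E(o) = 8*((o + o) - 2) = 8*(2*o - 2) = 8*(-2 + 2*o) = -16 + 16*o)
h = 3/914 (h = 1/((4/3 - (5 - 3)/3) + (-16 + 16*20)) = 1/((4/3 - 2/3) + (-16 + 320)) = 1/((4/3 - ⅓*2) + 304) = 1/((4/3 - ⅔) + 304) = 1/(⅔ + 304) = 1/(914/3) = 3/914 ≈ 0.0032823)
(-6 - 7)*h = (-6 - 7)*(3/914) = -13*3/914 = -39/914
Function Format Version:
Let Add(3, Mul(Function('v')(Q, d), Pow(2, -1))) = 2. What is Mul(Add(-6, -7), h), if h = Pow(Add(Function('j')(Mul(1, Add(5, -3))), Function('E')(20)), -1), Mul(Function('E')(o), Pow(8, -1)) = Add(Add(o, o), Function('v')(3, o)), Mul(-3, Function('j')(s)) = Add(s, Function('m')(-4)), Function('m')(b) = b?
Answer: Rational(-39, 914) ≈ -0.042670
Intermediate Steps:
Function('v')(Q, d) = -2 (Function('v')(Q, d) = Add(-6, Mul(2, 2)) = Add(-6, 4) = -2)
Function('j')(s) = Add(Rational(4, 3), Mul(Rational(-1, 3), s)) (Function('j')(s) = Mul(Rational(-1, 3), Add(s, -4)) = Mul(Rational(-1, 3), Add(-4, s)) = Add(Rational(4, 3), Mul(Rational(-1, 3), s)))
Function('E')(o) = Add(-16, Mul(16, o)) (Function('E')(o) = Mul(8, Add(Add(o, o), -2)) = Mul(8, Add(Mul(2, o), -2)) = Mul(8, Add(-2, Mul(2, o))) = Add(-16, Mul(16, o)))
h = Rational(3, 914) (h = Pow(Add(Add(Rational(4, 3), Mul(Rational(-1, 3), Mul(1, Add(5, -3)))), Add(-16, Mul(16, 20))), -1) = Pow(Add(Add(Rational(4, 3), Mul(Rational(-1, 3), Mul(1, 2))), Add(-16, 320)), -1) = Pow(Add(Add(Rational(4, 3), Mul(Rational(-1, 3), 2)), 304), -1) = Pow(Add(Add(Rational(4, 3), Rational(-2, 3)), 304), -1) = Pow(Add(Rational(2, 3), 304), -1) = Pow(Rational(914, 3), -1) = Rational(3, 914) ≈ 0.0032823)
Mul(Add(-6, -7), h) = Mul(Add(-6, -7), Rational(3, 914)) = Mul(-13, Rational(3, 914)) = Rational(-39, 914)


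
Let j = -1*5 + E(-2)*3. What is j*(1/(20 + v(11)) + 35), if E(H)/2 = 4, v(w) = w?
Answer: 20634/31 ≈ 665.61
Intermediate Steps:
E(H) = 8 (E(H) = 2*4 = 8)
j = 19 (j = -1*5 + 8*3 = -5 + 24 = 19)
j*(1/(20 + v(11)) + 35) = 19*(1/(20 + 11) + 35) = 19*(1/31 + 35) = 19*(1086/31) = 20634/31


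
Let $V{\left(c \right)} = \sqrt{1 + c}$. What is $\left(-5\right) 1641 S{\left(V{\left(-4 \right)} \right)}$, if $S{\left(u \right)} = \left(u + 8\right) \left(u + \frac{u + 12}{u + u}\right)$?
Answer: $-57435 + \frac{123075 i \sqrt{3}}{2} \approx -57435.0 + 1.0659 \cdot 10^{5} i$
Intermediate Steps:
$S{\left(u \right)} = \left(8 + u\right) \left(u + \frac{12 + u}{2 u}\right)$
$\left(-5\right) 1641 S{\left(V{\left(-4 \right)} \right)} = \left(-5\right) 1641 \left(10 + \left(\sqrt{1 - 4}\right)^{2} + \frac{48}{\sqrt{1 - 4}} + \frac{17 \sqrt{1 - 4}}{2}\right) = - 8205 \left(10 + \left(\sqrt{-3}\right)^{2} + \frac{48}{\sqrt{-3}} + \frac{17 \sqrt{-3}}{2}\right) = - 8205 \left(10 + \left(i \sqrt{3}\right)^{2} + \frac{48}{i \sqrt{3}} + \frac{17 i \sqrt{3}}{2}\right) = - 8205 \left(10 - 3 + 48 \left(- \frac{i \sqrt{3}}{3}\right) + \frac{17 i \sqrt{3}}{2}\right) = - 8205 \left(10 - 3 - 16 i \sqrt{3} + \frac{17 i \sqrt{3}}{2}\right) = - 8205 \left(7 - \frac{15 i \sqrt{3}}{2}\right) = -57435 + \frac{123075 i \sqrt{3}}{2}$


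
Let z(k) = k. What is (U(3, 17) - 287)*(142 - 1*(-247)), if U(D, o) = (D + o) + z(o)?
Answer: -97250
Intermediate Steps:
U(D, o) = D + 2*o (U(D, o) = (D + o) + o = D + 2*o)
(U(3, 17) - 287)*(142 - 1*(-247)) = ((3 + 2*17) - 287)*(142 - 1*(-247)) = ((3 + 34) - 287)*(142 + 247) = (37 - 287)*389 = -250*389 = -97250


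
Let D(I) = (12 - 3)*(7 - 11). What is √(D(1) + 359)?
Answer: √323 ≈ 17.972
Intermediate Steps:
D(I) = -36 (D(I) = 9*(-4) = -36)
√(D(1) + 359) = √(-36 + 359) = √323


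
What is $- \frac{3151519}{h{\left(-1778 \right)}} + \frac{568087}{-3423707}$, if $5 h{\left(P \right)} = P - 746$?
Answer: $\frac{53947954453077}{8641436468} \approx 6242.9$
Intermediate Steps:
$h{\left(P \right)} = - \frac{746}{5} + \frac{P}{5}$ ($h{\left(P \right)} = \frac{P - 746}{5} = \frac{-746 + P}{5} = - \frac{746}{5} + \frac{P}{5}$)
$- \frac{3151519}{h{\left(-1778 \right)}} + \frac{568087}{-3423707} = - \frac{3151519}{- \frac{746}{5} + \frac{1}{5} \left(-1778\right)} + \frac{568087}{-3423707} = - \frac{3151519}{- \frac{746}{5} - \frac{1778}{5}} + 568087 \left(- \frac{1}{3423707}\right) = - \frac{3151519}{- \frac{2524}{5}} - \frac{568087}{3423707} = \left(-3151519\right) \left(- \frac{5}{2524}\right) - \frac{568087}{3423707} = \frac{15757595}{2524} - \frac{568087}{3423707} = \frac{53947954453077}{8641436468}$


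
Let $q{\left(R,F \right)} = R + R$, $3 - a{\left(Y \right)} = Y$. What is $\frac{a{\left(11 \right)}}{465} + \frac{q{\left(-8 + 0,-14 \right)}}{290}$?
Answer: $- \frac{976}{13485} \approx -0.072377$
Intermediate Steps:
$a{\left(Y \right)} = 3 - Y$
$q{\left(R,F \right)} = 2 R$
$\frac{a{\left(11 \right)}}{465} + \frac{q{\left(-8 + 0,-14 \right)}}{290} = \frac{3 - 11}{465} + \frac{2 \left(-8 + 0\right)}{290} = \left(3 - 11\right) \frac{1}{465} + 2 \left(-8\right) \frac{1}{290} = \left(-8\right) \frac{1}{465} - \frac{8}{145} = - \frac{8}{465} - \frac{8}{145} = - \frac{976}{13485}$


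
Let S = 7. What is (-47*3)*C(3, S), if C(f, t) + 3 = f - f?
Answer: 423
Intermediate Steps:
C(f, t) = -3 (C(f, t) = -3 + (f - f) = -3 + 0 = -3)
(-47*3)*C(3, S) = -47*3*(-3) = -141*(-3) = 423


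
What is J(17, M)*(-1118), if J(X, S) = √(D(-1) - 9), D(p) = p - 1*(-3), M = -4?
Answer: -1118*I*√7 ≈ -2957.9*I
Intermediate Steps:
D(p) = 3 + p (D(p) = p + 3 = 3 + p)
J(X, S) = I*√7 (J(X, S) = √((3 - 1) - 9) = √(2 - 9) = √(-7) = I*√7)
J(17, M)*(-1118) = (I*√7)*(-1118) = -1118*I*√7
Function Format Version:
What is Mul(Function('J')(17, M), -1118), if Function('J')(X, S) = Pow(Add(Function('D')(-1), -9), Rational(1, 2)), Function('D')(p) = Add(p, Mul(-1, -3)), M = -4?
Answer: Mul(-1118, I, Pow(7, Rational(1, 2))) ≈ Mul(-2957.9, I)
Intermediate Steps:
Function('D')(p) = Add(3, p) (Function('D')(p) = Add(p, 3) = Add(3, p))
Function('J')(X, S) = Mul(I, Pow(7, Rational(1, 2))) (Function('J')(X, S) = Pow(Add(Add(3, -1), -9), Rational(1, 2)) = Pow(Add(2, -9), Rational(1, 2)) = Pow(-7, Rational(1, 2)) = Mul(I, Pow(7, Rational(1, 2))))
Mul(Function('J')(17, M), -1118) = Mul(Mul(I, Pow(7, Rational(1, 2))), -1118) = Mul(-1118, I, Pow(7, Rational(1, 2)))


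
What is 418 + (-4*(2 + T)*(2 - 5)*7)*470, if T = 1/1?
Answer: 118858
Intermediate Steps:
T = 1 (T = 1*1 = 1)
418 + (-4*(2 + T)*(2 - 5)*7)*470 = 418 + (-4*(2 + 1)*(2 - 5)*7)*470 = 418 + (-12*(-3)*7)*470 = 418 + (-4*(-9)*7)*470 = 418 + (36*7)*470 = 418 + 252*470 = 418 + 118440 = 118858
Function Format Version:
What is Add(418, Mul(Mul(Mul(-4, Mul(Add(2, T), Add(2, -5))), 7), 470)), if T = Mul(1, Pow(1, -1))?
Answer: 118858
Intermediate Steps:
T = 1 (T = Mul(1, 1) = 1)
Add(418, Mul(Mul(Mul(-4, Mul(Add(2, T), Add(2, -5))), 7), 470)) = Add(418, Mul(Mul(Mul(-4, Mul(Add(2, 1), Add(2, -5))), 7), 470)) = Add(418, Mul(Mul(Mul(-4, Mul(3, -3)), 7), 470)) = Add(418, Mul(Mul(Mul(-4, -9), 7), 470)) = Add(418, Mul(Mul(36, 7), 470)) = Add(418, Mul(252, 470)) = Add(418, 118440) = 118858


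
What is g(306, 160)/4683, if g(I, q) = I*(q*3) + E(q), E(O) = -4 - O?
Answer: 146716/4683 ≈ 31.329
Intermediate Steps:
g(I, q) = -4 - q + 3*I*q (g(I, q) = I*(q*3) + (-4 - q) = I*(3*q) + (-4 - q) = 3*I*q + (-4 - q) = -4 - q + 3*I*q)
g(306, 160)/4683 = (-4 - 1*160 + 3*306*160)/4683 = (-4 - 160 + 146880)*(1/4683) = 146716*(1/4683) = 146716/4683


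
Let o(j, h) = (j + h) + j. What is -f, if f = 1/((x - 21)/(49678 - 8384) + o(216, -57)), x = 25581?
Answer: -20647/7755405 ≈ -0.0026623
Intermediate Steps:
o(j, h) = h + 2*j (o(j, h) = (h + j) + j = h + 2*j)
f = 20647/7755405 (f = 1/((25581 - 21)/(49678 - 8384) + (-57 + 2*216)) = 1/(25560/41294 + (-57 + 432)) = 1/(25560*(1/41294) + 375) = 1/(12780/20647 + 375) = 1/(7755405/20647) = 20647/7755405 ≈ 0.0026623)
-f = -1*20647/7755405 = -20647/7755405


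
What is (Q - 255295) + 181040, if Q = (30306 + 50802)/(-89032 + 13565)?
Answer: -5603883193/75467 ≈ -74256.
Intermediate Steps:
Q = -81108/75467 (Q = 81108/(-75467) = 81108*(-1/75467) = -81108/75467 ≈ -1.0747)
(Q - 255295) + 181040 = (-81108/75467 - 255295) + 181040 = -19266428873/75467 + 181040 = -5603883193/75467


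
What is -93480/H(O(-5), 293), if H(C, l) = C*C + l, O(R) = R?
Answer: -15580/53 ≈ -293.96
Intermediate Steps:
H(C, l) = l + C² (H(C, l) = C² + l = l + C²)
-93480/H(O(-5), 293) = -93480/(293 + (-5)²) = -93480/(293 + 25) = -93480/318 = -93480*1/318 = -15580/53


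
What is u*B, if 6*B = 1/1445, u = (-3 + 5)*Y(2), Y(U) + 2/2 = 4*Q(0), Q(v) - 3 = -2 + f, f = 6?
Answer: 9/1445 ≈ 0.0062284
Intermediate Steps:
Q(v) = 7 (Q(v) = 3 + (-2 + 6) = 3 + 4 = 7)
Y(U) = 27 (Y(U) = -1 + 4*7 = -1 + 28 = 27)
u = 54 (u = (-3 + 5)*27 = 2*27 = 54)
B = 1/8670 (B = (1/6)/1445 = (1/6)*(1/1445) = 1/8670 ≈ 0.00011534)
u*B = 54*(1/8670) = 9/1445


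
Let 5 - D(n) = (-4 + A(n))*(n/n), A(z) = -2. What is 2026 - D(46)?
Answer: 2015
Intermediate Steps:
D(n) = 11 (D(n) = 5 - (-4 - 2)*n/n = 5 - (-6) = 5 - 1*(-6) = 5 + 6 = 11)
2026 - D(46) = 2026 - 1*11 = 2026 - 11 = 2015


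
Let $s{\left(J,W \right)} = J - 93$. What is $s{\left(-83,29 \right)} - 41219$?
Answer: $-41395$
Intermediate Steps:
$s{\left(J,W \right)} = -93 + J$ ($s{\left(J,W \right)} = J - 93 = -93 + J$)
$s{\left(-83,29 \right)} - 41219 = \left(-93 - 83\right) - 41219 = -176 - 41219 = -41395$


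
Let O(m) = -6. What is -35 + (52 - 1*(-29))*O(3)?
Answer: -521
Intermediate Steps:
-35 + (52 - 1*(-29))*O(3) = -35 + (52 - 1*(-29))*(-6) = -35 + (52 + 29)*(-6) = -35 + 81*(-6) = -35 - 486 = -521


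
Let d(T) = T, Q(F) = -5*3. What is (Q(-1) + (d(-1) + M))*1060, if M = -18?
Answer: -36040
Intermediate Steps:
Q(F) = -15
(Q(-1) + (d(-1) + M))*1060 = (-15 + (-1 - 18))*1060 = (-15 - 19)*1060 = -34*1060 = -36040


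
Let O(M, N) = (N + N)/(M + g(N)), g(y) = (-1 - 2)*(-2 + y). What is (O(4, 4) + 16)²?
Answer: 144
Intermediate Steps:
g(y) = 6 - 3*y (g(y) = -3*(-2 + y) = 6 - 3*y)
O(M, N) = 2*N/(6 + M - 3*N) (O(M, N) = (N + N)/(M + (6 - 3*N)) = (2*N)/(6 + M - 3*N) = 2*N/(6 + M - 3*N))
(O(4, 4) + 16)² = (2*4/(6 + 4 - 3*4) + 16)² = (2*4/(6 + 4 - 12) + 16)² = (2*4/(-2) + 16)² = (2*4*(-½) + 16)² = (-4 + 16)² = 12² = 144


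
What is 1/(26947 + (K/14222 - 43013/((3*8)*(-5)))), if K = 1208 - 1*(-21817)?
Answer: 853320/23301660983 ≈ 3.6621e-5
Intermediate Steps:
K = 23025 (K = 1208 + 21817 = 23025)
1/(26947 + (K/14222 - 43013/((3*8)*(-5)))) = 1/(26947 + (23025/14222 - 43013/((3*8)*(-5)))) = 1/(26947 + (23025*(1/14222) - 43013/(24*(-5)))) = 1/(26947 + (23025/14222 - 43013/(-120))) = 1/(26947 + (23025/14222 - 43013*(-1/120))) = 1/(26947 + (23025/14222 + 43013/120)) = 1/(26947 + 307246943/853320) = 1/(23301660983/853320) = 853320/23301660983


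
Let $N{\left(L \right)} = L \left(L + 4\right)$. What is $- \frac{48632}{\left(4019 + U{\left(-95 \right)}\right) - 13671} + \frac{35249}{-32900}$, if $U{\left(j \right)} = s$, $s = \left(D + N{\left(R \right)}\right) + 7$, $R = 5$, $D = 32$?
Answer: $\frac{9865081}{2459275} \approx 4.0114$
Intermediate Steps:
$N{\left(L \right)} = L \left(4 + L\right)$
$s = 84$ ($s = \left(32 + 5 \left(4 + 5\right)\right) + 7 = \left(32 + 5 \cdot 9\right) + 7 = \left(32 + 45\right) + 7 = 77 + 7 = 84$)
$U{\left(j \right)} = 84$
$- \frac{48632}{\left(4019 + U{\left(-95 \right)}\right) - 13671} + \frac{35249}{-32900} = - \frac{48632}{\left(4019 + 84\right) - 13671} + \frac{35249}{-32900} = - \frac{48632}{4103 - 13671} + 35249 \left(- \frac{1}{32900}\right) = - \frac{48632}{-9568} - \frac{35249}{32900} = \left(-48632\right) \left(- \frac{1}{9568}\right) - \frac{35249}{32900} = \frac{6079}{1196} - \frac{35249}{32900} = \frac{9865081}{2459275}$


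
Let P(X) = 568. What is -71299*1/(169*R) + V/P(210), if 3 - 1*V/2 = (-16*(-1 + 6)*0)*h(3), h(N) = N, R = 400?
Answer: -5011529/4799600 ≈ -1.0442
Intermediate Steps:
V = 6 (V = 6 - 2*(-16*(-1 + 6)*0)*3 = 6 - 2*(-80*0)*3 = 6 - 2*(-16*0)*3 = 6 - 0*3 = 6 - 2*0 = 6 + 0 = 6)
-71299*1/(169*R) + V/P(210) = -71299/(400*169) + 6/568 = -71299/67600 + 6*(1/568) = -71299*1/67600 + 3/284 = -71299/67600 + 3/284 = -5011529/4799600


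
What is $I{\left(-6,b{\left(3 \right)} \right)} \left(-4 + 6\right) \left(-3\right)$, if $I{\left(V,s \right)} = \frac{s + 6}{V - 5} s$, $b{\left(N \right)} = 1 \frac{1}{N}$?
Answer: $\frac{38}{33} \approx 1.1515$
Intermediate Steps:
$b{\left(N \right)} = \frac{1}{N}$
$I{\left(V,s \right)} = \frac{s \left(6 + s\right)}{-5 + V}$ ($I{\left(V,s \right)} = \frac{6 + s}{-5 + V} s = \frac{s \left(6 + s\right)}{-5 + V}$)
$I{\left(-6,b{\left(3 \right)} \right)} \left(-4 + 6\right) \left(-3\right) = \frac{6 + \frac{1}{3}}{3 \left(-5 - 6\right)} \left(-4 + 6\right) \left(-3\right) = \frac{6 + \frac{1}{3}}{3 \left(-11\right)} 2 \left(-3\right) = \frac{1}{3} \left(- \frac{1}{11}\right) \frac{19}{3} \left(-6\right) = \left(- \frac{19}{99}\right) \left(-6\right) = \frac{38}{33}$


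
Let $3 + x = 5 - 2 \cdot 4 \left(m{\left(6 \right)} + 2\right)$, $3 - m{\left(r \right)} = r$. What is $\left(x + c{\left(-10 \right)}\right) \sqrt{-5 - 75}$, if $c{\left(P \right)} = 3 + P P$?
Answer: $452 i \sqrt{5} \approx 1010.7 i$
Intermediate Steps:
$m{\left(r \right)} = 3 - r$
$c{\left(P \right)} = 3 + P^{2}$
$x = 10$ ($x = -3 - \left(-5 + 2 \cdot 4 \left(\left(3 - 6\right) + 2\right)\right) = -3 - \left(-5 + 2 \cdot 4 \left(-3 + 2\right)\right) = -3 - \left(-5 + 2 \cdot 4 \left(-1\right)\right) = -3 + \left(5 - -8\right) = -3 + \left(5 + 8\right) = -3 + 13 = 10$)
$\left(x + c{\left(-10 \right)}\right) \sqrt{-5 - 75} = \left(10 + \left(3 + \left(-10\right)^{2}\right)\right) \sqrt{-5 - 75} = \left(10 + \left(3 + 100\right)\right) \sqrt{-80} = \left(10 + 103\right) 4 i \sqrt{5} = 113 \cdot 4 i \sqrt{5} = 452 i \sqrt{5}$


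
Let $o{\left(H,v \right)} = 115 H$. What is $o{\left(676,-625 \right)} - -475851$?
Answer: $553591$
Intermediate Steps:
$o{\left(676,-625 \right)} - -475851 = 115 \cdot 676 - -475851 = 77740 + 475851 = 553591$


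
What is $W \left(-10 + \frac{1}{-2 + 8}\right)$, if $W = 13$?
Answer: $- \frac{767}{6} \approx -127.83$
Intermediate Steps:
$W \left(-10 + \frac{1}{-2 + 8}\right) = 13 \left(-10 + \frac{1}{-2 + 8}\right) = 13 \left(-10 + \frac{1}{6}\right) = 13 \left(- \frac{59}{6}\right) = - \frac{767}{6}$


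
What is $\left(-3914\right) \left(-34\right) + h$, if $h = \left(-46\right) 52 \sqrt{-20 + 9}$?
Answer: $133076 - 2392 i \sqrt{11} \approx 1.3308 \cdot 10^{5} - 7933.4 i$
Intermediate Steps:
$h = - 2392 i \sqrt{11}$ ($h = - 2392 \sqrt{-11} = - 2392 i \sqrt{11} \approx - 7933.4 i$)
$\left(-3914\right) \left(-34\right) + h = \left(-3914\right) \left(-34\right) - 2392 i \sqrt{11} = 133076 - 2392 i \sqrt{11}$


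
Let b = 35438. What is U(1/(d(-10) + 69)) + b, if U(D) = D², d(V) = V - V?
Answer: 168720319/4761 ≈ 35438.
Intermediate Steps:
d(V) = 0
U(1/(d(-10) + 69)) + b = (1/(0 + 69))² + 35438 = (1/69)² + 35438 = 1/4761 + 35438 = 168720319/4761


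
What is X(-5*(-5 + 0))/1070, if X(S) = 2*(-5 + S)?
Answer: 4/107 ≈ 0.037383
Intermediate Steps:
X(S) = -10 + 2*S
X(-5*(-5 + 0))/1070 = (-10 + 2*(-5*(-5 + 0)))/1070 = (-10 + 2*(-5*(-5)))*(1/1070) = (-10 + 2*25)*(1/1070) = (-10 + 50)*(1/1070) = 40*(1/1070) = 4/107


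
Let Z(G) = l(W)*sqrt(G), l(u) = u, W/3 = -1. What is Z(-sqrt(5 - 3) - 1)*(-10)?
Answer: 30*sqrt(-1 - sqrt(2)) ≈ 46.613*I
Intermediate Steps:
W = -3 (W = 3*(-1) = -3)
Z(G) = -3*sqrt(G)
Z(-sqrt(5 - 3) - 1)*(-10) = -3*sqrt(-sqrt(5 - 3) - 1)*(-10) = -3*sqrt(-sqrt(2) - 1)*(-10) = -3*sqrt(-1 - sqrt(2))*(-10) = 30*sqrt(-1 - sqrt(2))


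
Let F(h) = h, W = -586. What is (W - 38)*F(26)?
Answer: -16224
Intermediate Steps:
(W - 38)*F(26) = (-586 - 38)*26 = -624*26 = -16224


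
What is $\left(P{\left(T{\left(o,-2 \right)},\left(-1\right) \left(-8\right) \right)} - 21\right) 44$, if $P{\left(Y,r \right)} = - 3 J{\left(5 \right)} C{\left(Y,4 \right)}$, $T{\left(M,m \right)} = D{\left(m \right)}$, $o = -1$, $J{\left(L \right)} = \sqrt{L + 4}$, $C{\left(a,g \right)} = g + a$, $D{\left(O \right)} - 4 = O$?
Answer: $-3300$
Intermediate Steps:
$D{\left(O \right)} = 4 + O$
$C{\left(a,g \right)} = a + g$
$J{\left(L \right)} = \sqrt{4 + L}$
$T{\left(M,m \right)} = 4 + m$
$P{\left(Y,r \right)} = -36 - 9 Y$ ($P{\left(Y,r \right)} = - 3 \sqrt{4 + 5} \left(Y + 4\right) = - 3 \sqrt{9} \left(4 + Y\right) = \left(-3\right) 3 \left(4 + Y\right) = - 9 \left(4 + Y\right) = -36 - 9 Y$)
$\left(P{\left(T{\left(o,-2 \right)},\left(-1\right) \left(-8\right) \right)} - 21\right) 44 = \left(\left(-36 - 9 \left(4 - 2\right)\right) - 21\right) 44 = \left(\left(-36 - 18\right) - 21\right) 44 = \left(-54 - 21\right) 44 = \left(-75\right) 44 = -3300$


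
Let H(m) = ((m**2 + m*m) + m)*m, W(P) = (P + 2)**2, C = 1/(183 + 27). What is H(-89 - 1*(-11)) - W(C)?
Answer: -41587359241/44100 ≈ -9.4302e+5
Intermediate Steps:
C = 1/210 ≈ 0.0047619
W(P) = (2 + P)**2
H(m) = m*(m + 2*m**2) (H(m) = ((m**2 + m**2) + m)*m = (2*m**2 + m)*m = (m + 2*m**2)*m = m*(m + 2*m**2))
H(-89 - 1*(-11)) - W(C) = (-89 - 1*(-11))**2*(1 + 2*(-89 - 1*(-11))) - (2 + 1/210)**2 = (-89 + 11)**2*(1 + 2*(-89 + 11)) - (421/210)**2 = (-78)**2*(1 + 2*(-78)) - 1*177241/44100 = 6084*(1 - 156) - 177241/44100 = 6084*(-155) - 177241/44100 = -943020 - 177241/44100 = -41587359241/44100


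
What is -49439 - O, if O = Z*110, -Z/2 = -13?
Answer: -52299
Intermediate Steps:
Z = 26 (Z = -2*(-13) = 26)
O = 2860 (O = 26*110 = 2860)
-49439 - O = -49439 - 1*2860 = -49439 - 2860 = -52299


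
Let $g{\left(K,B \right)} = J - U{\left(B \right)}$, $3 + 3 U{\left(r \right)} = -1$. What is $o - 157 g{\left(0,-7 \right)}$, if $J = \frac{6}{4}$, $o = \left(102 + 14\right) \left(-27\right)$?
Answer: $- \frac{21461}{6} \approx -3576.8$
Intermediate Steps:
$o = -3132$ ($o = 116 \left(-27\right) = -3132$)
$U{\left(r \right)} = - \frac{4}{3}$ ($U{\left(r \right)} = -1 + \frac{1}{3} \left(-1\right) = -1 - \frac{1}{3} = - \frac{4}{3}$)
$J = \frac{3}{2}$ ($J = 6 \cdot \frac{1}{4} = \frac{3}{2} \approx 1.5$)
$g{\left(K,B \right)} = \frac{17}{6}$ ($g{\left(K,B \right)} = \frac{3}{2} - - \frac{4}{3} = \frac{3}{2} + \frac{4}{3} = \frac{17}{6}$)
$o - 157 g{\left(0,-7 \right)} = -3132 - \frac{2669}{6} = - \frac{21461}{6}$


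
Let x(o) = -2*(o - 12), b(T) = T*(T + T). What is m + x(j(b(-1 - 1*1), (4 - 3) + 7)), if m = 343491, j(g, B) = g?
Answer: 343499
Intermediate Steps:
b(T) = 2*T² (b(T) = T*(2*T) = 2*T²)
x(o) = 24 - 2*o (x(o) = -2*(-12 + o) = 24 - 2*o)
m + x(j(b(-1 - 1*1), (4 - 3) + 7)) = 343491 + (24 - 4*(-1 - 1*1)²) = 343491 + (24 - 4*(-1 - 1)²) = 343491 + (24 - 4*(-2)²) = 343491 + (24 - 4*4) = 343491 + (24 - 2*8) = 343491 + (24 - 16) = 343491 + 8 = 343499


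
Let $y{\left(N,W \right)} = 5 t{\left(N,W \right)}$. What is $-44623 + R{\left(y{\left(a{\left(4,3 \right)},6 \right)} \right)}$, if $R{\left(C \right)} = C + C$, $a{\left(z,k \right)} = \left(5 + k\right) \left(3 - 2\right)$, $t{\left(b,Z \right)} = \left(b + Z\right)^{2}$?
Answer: $-42663$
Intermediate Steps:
$t{\left(b,Z \right)} = \left(Z + b\right)^{2}$
$a{\left(z,k \right)} = 5 + k$ ($a{\left(z,k \right)} = \left(5 + k\right) 1 = 5 + k$)
$y{\left(N,W \right)} = 5 \left(N + W\right)^{2}$ ($y{\left(N,W \right)} = 5 \left(W + N\right)^{2} = 5 \left(N + W\right)^{2}$)
$R{\left(C \right)} = 2 C$
$-44623 + R{\left(y{\left(a{\left(4,3 \right)},6 \right)} \right)} = -44623 + 2 \cdot 5 \left(\left(5 + 3\right) + 6\right)^{2} = -44623 + 2 \cdot 5 \left(8 + 6\right)^{2} = -44623 + 2 \cdot 5 \cdot 14^{2} = -44623 + 2 \cdot 5 \cdot 196 = -44623 + 2 \cdot 980 = -44623 + 1960 = -42663$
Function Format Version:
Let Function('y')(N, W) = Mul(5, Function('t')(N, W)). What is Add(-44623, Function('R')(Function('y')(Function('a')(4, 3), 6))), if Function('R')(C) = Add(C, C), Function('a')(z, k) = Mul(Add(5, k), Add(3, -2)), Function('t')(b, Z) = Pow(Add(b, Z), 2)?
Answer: -42663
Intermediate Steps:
Function('t')(b, Z) = Pow(Add(Z, b), 2)
Function('a')(z, k) = Add(5, k) (Function('a')(z, k) = Mul(Add(5, k), 1) = Add(5, k))
Function('y')(N, W) = Mul(5, Pow(Add(N, W), 2)) (Function('y')(N, W) = Mul(5, Pow(Add(W, N), 2)) = Mul(5, Pow(Add(N, W), 2)))
Function('R')(C) = Mul(2, C)
Add(-44623, Function('R')(Function('y')(Function('a')(4, 3), 6))) = Add(-44623, Mul(2, Mul(5, Pow(Add(Add(5, 3), 6), 2)))) = Add(-44623, Mul(2, Mul(5, Pow(Add(8, 6), 2)))) = Add(-44623, Mul(2, Mul(5, Pow(14, 2)))) = Add(-44623, Mul(2, Mul(5, 196))) = Add(-44623, Mul(2, 980)) = Add(-44623, 1960) = -42663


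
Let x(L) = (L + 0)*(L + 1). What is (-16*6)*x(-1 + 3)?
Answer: -576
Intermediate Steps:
x(L) = L*(1 + L)
(-16*6)*x(-1 + 3) = (-16*6)*((-1 + 3)*(1 + (-1 + 3))) = -192*(1 + 2) = -192*3 = -96*6 = -576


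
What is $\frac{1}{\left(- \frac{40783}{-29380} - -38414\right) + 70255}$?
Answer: $\frac{29380}{3192736003} \approx 9.2021 \cdot 10^{-6}$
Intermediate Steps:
$\frac{1}{\left(- \frac{40783}{-29380} - -38414\right) + 70255} = \frac{1}{\left(\left(-40783\right) \left(- \frac{1}{29380}\right) + 38414\right) + 70255} = \frac{1}{\left(\frac{40783}{29380} + 38414\right) + 70255} = \frac{1}{\frac{1128644103}{29380} + 70255} = \frac{1}{\frac{3192736003}{29380}} = \frac{29380}{3192736003}$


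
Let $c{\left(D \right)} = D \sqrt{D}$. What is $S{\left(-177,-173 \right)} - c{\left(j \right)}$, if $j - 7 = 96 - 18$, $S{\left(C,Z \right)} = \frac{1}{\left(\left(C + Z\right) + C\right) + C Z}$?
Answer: $\frac{1}{30094} - 85 \sqrt{85} \approx -783.66$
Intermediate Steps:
$S{\left(C,Z \right)} = \frac{1}{Z + 2 C + C Z}$ ($S{\left(C,Z \right)} = \frac{1}{\left(Z + 2 C\right) + C Z} = \frac{1}{Z + 2 C + C Z}$)
$j = 85$ ($j = 7 + \left(96 - 18\right) = 7 + 78 = 85$)
$c{\left(D \right)} = D^{\frac{3}{2}}$
$S{\left(-177,-173 \right)} - c{\left(j \right)} = \frac{1}{-173 + 2 \left(-177\right) - -30621} - 85^{\frac{3}{2}} = \frac{1}{-173 - 354 + 30621} - 85 \sqrt{85} = \frac{1}{30094} - 85 \sqrt{85}$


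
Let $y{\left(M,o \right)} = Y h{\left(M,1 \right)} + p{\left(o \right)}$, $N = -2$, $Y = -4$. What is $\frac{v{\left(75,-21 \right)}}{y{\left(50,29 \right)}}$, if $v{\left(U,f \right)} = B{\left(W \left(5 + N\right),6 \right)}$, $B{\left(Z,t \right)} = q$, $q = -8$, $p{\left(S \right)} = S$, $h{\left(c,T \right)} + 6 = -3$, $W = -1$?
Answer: $- \frac{8}{65} \approx -0.12308$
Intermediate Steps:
$h{\left(c,T \right)} = -9$ ($h{\left(c,T \right)} = -6 - 3 = -9$)
$y{\left(M,o \right)} = 36 + o$ ($y{\left(M,o \right)} = \left(-4\right) \left(-9\right) + o = 36 + o$)
$B{\left(Z,t \right)} = -8$
$v{\left(U,f \right)} = -8$
$\frac{v{\left(75,-21 \right)}}{y{\left(50,29 \right)}} = - \frac{8}{36 + 29} = - \frac{8}{65}$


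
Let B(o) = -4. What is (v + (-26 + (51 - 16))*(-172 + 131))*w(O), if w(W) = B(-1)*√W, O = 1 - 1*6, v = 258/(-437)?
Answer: 646044*I*√5/437 ≈ 3305.7*I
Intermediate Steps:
v = -258/437 (v = 258*(-1/437) = -258/437 ≈ -0.59039)
O = -5 (O = 1 - 6 = -5)
w(W) = -4*√W
(v + (-26 + (51 - 16))*(-172 + 131))*w(O) = (-258/437 + (-26 + (51 - 16))*(-172 + 131))*(-4*I*√5) = (-258/437 + (-26 + 35)*(-41))*(-4*I*√5) = (-258/437 + 9*(-41))*(-4*I*√5) = (-258/437 - 369)*(-4*I*√5) = -(-646044)*I*√5/437 = 646044*I*√5/437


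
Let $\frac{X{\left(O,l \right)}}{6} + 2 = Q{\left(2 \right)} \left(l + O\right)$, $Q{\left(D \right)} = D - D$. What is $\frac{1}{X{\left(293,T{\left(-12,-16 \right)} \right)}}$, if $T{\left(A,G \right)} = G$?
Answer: $- \frac{1}{12} \approx -0.083333$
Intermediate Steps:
$Q{\left(D \right)} = 0$
$X{\left(O,l \right)} = -12$ ($X{\left(O,l \right)} = -12 + 6 \cdot 0 \left(l + O\right) = -12 + 6 \cdot 0 \left(O + l\right) = -12 + 6 \cdot 0 = -12 + 0 = -12$)
$\frac{1}{X{\left(293,T{\left(-12,-16 \right)} \right)}} = \frac{1}{-12} = - \frac{1}{12}$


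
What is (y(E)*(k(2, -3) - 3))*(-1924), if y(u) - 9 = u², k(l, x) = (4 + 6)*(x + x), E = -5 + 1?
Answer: 3030300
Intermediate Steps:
E = -4
k(l, x) = 20*x (k(l, x) = 10*(2*x) = 20*x)
y(u) = 9 + u²
(y(E)*(k(2, -3) - 3))*(-1924) = ((9 + (-4)²)*(20*(-3) - 3))*(-1924) = ((9 + 16)*(-60 - 3))*(-1924) = (25*(-63))*(-1924) = -1575*(-1924) = 3030300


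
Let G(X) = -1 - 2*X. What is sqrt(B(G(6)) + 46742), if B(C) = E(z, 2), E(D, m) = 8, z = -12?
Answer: 5*sqrt(1870) ≈ 216.22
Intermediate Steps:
B(C) = 8
sqrt(B(G(6)) + 46742) = sqrt(8 + 46742) = sqrt(46750) = 5*sqrt(1870)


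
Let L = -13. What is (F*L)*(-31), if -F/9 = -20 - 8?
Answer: 101556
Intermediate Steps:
F = 252 (F = -9*(-20 - 8) = -9*(-28) = 252)
(F*L)*(-31) = (252*(-13))*(-31) = -3276*(-31) = 101556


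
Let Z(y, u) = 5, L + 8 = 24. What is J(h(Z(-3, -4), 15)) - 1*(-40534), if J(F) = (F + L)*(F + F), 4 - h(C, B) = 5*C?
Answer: 40744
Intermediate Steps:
L = 16 (L = -8 + 24 = 16)
h(C, B) = 4 - 5*C
J(F) = 2*F*(16 + F) (J(F) = (F + 16)*(F + F) = (16 + F)*(2*F) = 2*F*(16 + F))
J(h(Z(-3, -4), 15)) - 1*(-40534) = 2*(4 - 5*5)*(16 + (4 - 5*5)) - 1*(-40534) = 2*(4 - 25)*(16 + (4 - 25)) + 40534 = 2*(-21)*(16 - 21) + 40534 = 2*(-21)*(-5) + 40534 = 210 + 40534 = 40744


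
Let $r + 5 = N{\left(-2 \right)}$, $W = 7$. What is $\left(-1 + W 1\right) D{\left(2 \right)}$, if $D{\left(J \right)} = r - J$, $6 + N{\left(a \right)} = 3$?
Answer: $-60$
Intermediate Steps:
$N{\left(a \right)} = -3$ ($N{\left(a \right)} = -6 + 3 = -3$)
$r = -8$ ($r = -5 - 3 = -8$)
$D{\left(J \right)} = -8 - J$
$\left(-1 + W 1\right) D{\left(2 \right)} = \left(-1 + 7 \cdot 1\right) \left(-8 - 2\right) = \left(-1 + 7\right) \left(-8 - 2\right) = 6 \left(-10\right) = -60$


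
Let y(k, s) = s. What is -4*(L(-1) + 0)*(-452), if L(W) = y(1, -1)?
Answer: -1808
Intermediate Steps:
L(W) = -1
-4*(L(-1) + 0)*(-452) = -4*(-1 + 0)*(-452) = -4*(-1)*(-452) = 4*(-452) = -1808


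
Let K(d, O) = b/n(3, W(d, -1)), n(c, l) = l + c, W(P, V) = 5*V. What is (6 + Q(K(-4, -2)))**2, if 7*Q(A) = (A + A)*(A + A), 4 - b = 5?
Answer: 1849/49 ≈ 37.735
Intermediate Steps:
n(c, l) = c + l
b = -1 (b = 4 - 1*5 = 4 - 5 = -1)
K(d, O) = 1/2 (K(d, O) = -1/(3 + 5*(-1)) = -1/(3 - 5) = -1/(-2) = -1*(-1/2) = 1/2)
Q(A) = 4*A**2/7 (Q(A) = ((A + A)*(A + A))/7 = ((2*A)*(2*A))/7 = (4*A**2)/7 = 4*A**2/7)
(6 + Q(K(-4, -2)))**2 = (6 + 4*(1/2)**2/7)**2 = (6 + (4/7)*(1/4))**2 = (6 + 1/7)**2 = (43/7)**2 = 1849/49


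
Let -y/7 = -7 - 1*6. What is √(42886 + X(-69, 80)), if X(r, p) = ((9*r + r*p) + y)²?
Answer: √36645386 ≈ 6053.5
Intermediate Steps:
y = 91 (y = -7*(-7 - 1*6) = -7*(-7 - 6) = -7*(-13) = 91)
X(r, p) = (91 + 9*r + p*r)² (X(r, p) = ((9*r + r*p) + 91)² = ((9*r + p*r) + 91)² = (91 + 9*r + p*r)²)
√(42886 + X(-69, 80)) = √(42886 + (91 + 9*(-69) + 80*(-69))²) = √(42886 + (91 - 621 - 5520)²) = √(42886 + (-6050)²) = √(42886 + 36602500) = √36645386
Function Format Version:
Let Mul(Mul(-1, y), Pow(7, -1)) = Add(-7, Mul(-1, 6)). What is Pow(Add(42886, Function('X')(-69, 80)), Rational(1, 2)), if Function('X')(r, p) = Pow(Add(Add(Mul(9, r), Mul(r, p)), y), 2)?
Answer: Pow(36645386, Rational(1, 2)) ≈ 6053.5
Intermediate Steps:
y = 91 (y = Mul(-7, Add(-7, Mul(-1, 6))) = Mul(-7, Add(-7, -6)) = Mul(-7, -13) = 91)
Function('X')(r, p) = Pow(Add(91, Mul(9, r), Mul(p, r)), 2) (Function('X')(r, p) = Pow(Add(Add(Mul(9, r), Mul(r, p)), 91), 2) = Pow(Add(Add(Mul(9, r), Mul(p, r)), 91), 2) = Pow(Add(91, Mul(9, r), Mul(p, r)), 2))
Pow(Add(42886, Function('X')(-69, 80)), Rational(1, 2)) = Pow(Add(42886, Pow(Add(91, Mul(9, -69), Mul(80, -69)), 2)), Rational(1, 2)) = Pow(Add(42886, Pow(Add(91, -621, -5520), 2)), Rational(1, 2)) = Pow(Add(42886, Pow(-6050, 2)), Rational(1, 2)) = Pow(Add(42886, 36602500), Rational(1, 2)) = Pow(36645386, Rational(1, 2))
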